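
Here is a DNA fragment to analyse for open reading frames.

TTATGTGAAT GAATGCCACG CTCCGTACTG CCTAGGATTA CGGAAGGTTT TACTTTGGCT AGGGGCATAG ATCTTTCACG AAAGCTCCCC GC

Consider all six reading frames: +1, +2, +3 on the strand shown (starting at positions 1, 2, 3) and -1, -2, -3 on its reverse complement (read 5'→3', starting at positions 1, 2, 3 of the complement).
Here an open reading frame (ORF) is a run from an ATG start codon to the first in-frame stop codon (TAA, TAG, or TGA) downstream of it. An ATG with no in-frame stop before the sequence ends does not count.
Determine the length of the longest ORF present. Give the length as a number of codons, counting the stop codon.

Reverse complement (5'→3'): GCGGGGAGCTTTCGTGAAAGATCTATGCCCCTAGCCAAAGTAAAACCTTCCGTAATCCTAGGCAGTACGGAGCGTGGCATTCATTCACATAA
Frame +1: TTA TGT GAA TGA ATG CCA CGC TCC GTA CTG CCT AGG ATT ACG GAA GGT TTT ACT TTG GCT AGG GGC ATA GAT CTT TCA CGA AAG CTC CCC — no ATG→stop ORF.
Frame +2: TAT GTG AAT GAA TGC CAC GCT CCG TAC TGC CTA GGA TTA CGG AAG GTT TTA CTT TGG CTA GGG GCA TAG ATC TTT CAC GAA AGC TCC CCG — no ATG→stop ORF.
Frame +3: ATG TGA ATG AAT GCC ACG CTC CGT ACT GCC TAG GAT TAC GGA AGG TTT TAC TTT GGC TAG GGG CAT AGA TCT TTC ACG AAA GCT CCC CGC — ATG at 3, stop TGA at 6 → 6 nt; ATG at 9, stop TAG at 33 → 27 nt.
Frame -1: GCG GGG AGC TTT CGT GAA AGA TCT ATG CCC CTA GCC AAA GTA AAA CCT TCC GTA ATC CTA GGC AGT ACG GAG CGT GGC ATT CAT TCA CAT — no ATG→stop ORF.
Frame -2: CGG GGA GCT TTC GTG AAA GAT CTA TGC CCC TAG CCA AAG TAA AAC CTT CCG TAA TCC TAG GCA GTA CGG AGC GTG GCA TTC ATT CAC ATA — no ATG→stop ORF.
Frame -3: GGG GAG CTT TCG TGA AAG ATC TAT GCC CCT AGC CAA AGT AAA ACC TTC CGT AAT CCT AGG CAG TAC GGA GCG TGG CAT TCA TTC ACA TAA — no ATG→stop ORF.
Longest: frame +3, positions 9–35, 27 nt = 9 codons = 8 aa. → 9 codons.

9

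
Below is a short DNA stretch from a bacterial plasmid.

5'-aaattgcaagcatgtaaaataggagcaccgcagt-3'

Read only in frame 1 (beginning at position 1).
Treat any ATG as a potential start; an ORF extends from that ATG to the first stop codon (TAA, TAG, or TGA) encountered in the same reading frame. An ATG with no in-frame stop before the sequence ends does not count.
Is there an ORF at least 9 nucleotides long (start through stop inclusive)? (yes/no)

no

Frame 1: AAA TTG CAA GCA TGT AAA ATA GGA GCA CCG CAG — no ATG→stop ORF.
Largest ORF found is 0 nucleotides < 9, so no.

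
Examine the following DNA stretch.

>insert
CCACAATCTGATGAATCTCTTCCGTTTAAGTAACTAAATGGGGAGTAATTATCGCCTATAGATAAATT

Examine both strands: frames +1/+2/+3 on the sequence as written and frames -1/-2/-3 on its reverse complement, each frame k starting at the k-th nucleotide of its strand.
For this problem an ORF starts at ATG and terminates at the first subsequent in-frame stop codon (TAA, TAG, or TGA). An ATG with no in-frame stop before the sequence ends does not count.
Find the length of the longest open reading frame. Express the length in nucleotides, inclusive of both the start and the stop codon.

27

Reverse complement (5'→3'): AATTTATCTATAGGCGATAATTACTCCCCATTTAGTTACTTAAACGGAAGAGATTCATCAGATTGTGG
Frame +1: CCA CAA TCT GAT GAA TCT CTT CCG TTT AAG TAA CTA AAT GGG GAG TAA TTA TCG CCT ATA GAT AAA — no ATG→stop ORF.
Frame +2: CAC AAT CTG ATG AAT CTC TTC CGT TTA AGT AAC TAA ATG GGG AGT AAT TAT CGC CTA TAG ATA AAT — ATG at 11, stop TAA at 35 → 27 nt; ATG at 38, stop TAG at 59 → 24 nt.
Frame +3: ACA ATC TGA TGA ATC TCT TCC GTT TAA GTA ACT AAA TGG GGA GTA ATT ATC GCC TAT AGA TAA ATT — no ATG→stop ORF.
Frame -1: AAT TTA TCT ATA GGC GAT AAT TAC TCC CCA TTT AGT TAC TTA AAC GGA AGA GAT TCA TCA GAT TGT — no ATG→stop ORF.
Frame -2: ATT TAT CTA TAG GCG ATA ATT ACT CCC CAT TTA GTT ACT TAA ACG GAA GAG ATT CAT CAG ATT GTG — no ATG→stop ORF.
Frame -3: TTT ATC TAT AGG CGA TAA TTA CTC CCC ATT TAG TTA CTT AAA CGG AAG AGA TTC ATC AGA TTG TGG — no ATG→stop ORF.
Longest: frame +2, positions 11–37, 27 nt = 9 codons = 8 aa. → 27 nucleotides.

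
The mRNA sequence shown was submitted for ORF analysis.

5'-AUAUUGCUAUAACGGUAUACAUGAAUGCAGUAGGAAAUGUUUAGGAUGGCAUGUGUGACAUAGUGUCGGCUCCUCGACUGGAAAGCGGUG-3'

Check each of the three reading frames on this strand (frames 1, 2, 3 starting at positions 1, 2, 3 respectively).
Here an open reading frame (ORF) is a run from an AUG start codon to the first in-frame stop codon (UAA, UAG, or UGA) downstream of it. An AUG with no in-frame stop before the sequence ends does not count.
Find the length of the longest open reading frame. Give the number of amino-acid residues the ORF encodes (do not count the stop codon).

8

Frame 1: AUA UUG CUA UAA CGG UAU ACA UGA AUG CAG UAG GAA AUG UUU AGG AUG GCA UGU GUG ACA UAG UGU CGG CUC CUC GAC UGG AAA GCG GUG — AUG at 25, stop UAG at 31 → 9 nt; AUG at 37, stop UAG at 61 → 27 nt; AUG at 46, stop UAG at 61 → 18 nt.
Frame 2: UAU UGC UAU AAC GGU AUA CAU GAA UGC AGU AGG AAA UGU UUA GGA UGG CAU GUG UGA CAU AGU GUC GGC UCC UCG ACU GGA AAG CGG — no AUG→stop ORF.
Frame 3: AUU GCU AUA ACG GUA UAC AUG AAU GCA GUA GGA AAU GUU UAG GAU GGC AUG UGU GAC AUA GUG UCG GCU CCU CGA CUG GAA AGC GGU — AUG at 21, stop UAG at 42 → 24 nt.
Longest: frame 1, positions 37–63, 27 nt = 9 codons = 8 aa. → 8 amino acids.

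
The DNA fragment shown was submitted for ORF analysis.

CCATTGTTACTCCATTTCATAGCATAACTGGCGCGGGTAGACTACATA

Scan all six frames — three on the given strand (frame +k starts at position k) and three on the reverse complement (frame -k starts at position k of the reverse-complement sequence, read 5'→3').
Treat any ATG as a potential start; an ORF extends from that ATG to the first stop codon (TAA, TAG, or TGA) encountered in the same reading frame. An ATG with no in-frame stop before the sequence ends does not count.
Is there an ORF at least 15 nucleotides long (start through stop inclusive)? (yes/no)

no

Reverse complement (5'→3'): TATGTAGTCTACCCGCGCCAGTTATGCTATGAAATGGAGTAACAATGG
Frame +1: CCA TTG TTA CTC CAT TTC ATA GCA TAA CTG GCG CGG GTA GAC TAC ATA — no ATG→stop ORF.
Frame +2: CAT TGT TAC TCC ATT TCA TAG CAT AAC TGG CGC GGG TAG ACT ACA — no ATG→stop ORF.
Frame +3: ATT GTT ACT CCA TTT CAT AGC ATA ACT GGC GCG GGT AGA CTA CAT — no ATG→stop ORF.
Frame -1: TAT GTA GTC TAC CCG CGC CAG TTA TGC TAT GAA ATG GAG TAA CAA TGG — ATG at 34, stop TAA at 40 → 9 nt.
Frame -2: ATG TAG TCT ACC CGC GCC AGT TAT GCT ATG AAA TGG AGT AAC AAT — ATG at 2, stop TAG at 5 → 6 nt.
Frame -3: TGT AGT CTA CCC GCG CCA GTT ATG CTA TGA AAT GGA GTA ACA ATG — ATG at 24, stop TGA at 30 → 9 nt.
Largest ORF found is 9 nucleotides < 15, so no.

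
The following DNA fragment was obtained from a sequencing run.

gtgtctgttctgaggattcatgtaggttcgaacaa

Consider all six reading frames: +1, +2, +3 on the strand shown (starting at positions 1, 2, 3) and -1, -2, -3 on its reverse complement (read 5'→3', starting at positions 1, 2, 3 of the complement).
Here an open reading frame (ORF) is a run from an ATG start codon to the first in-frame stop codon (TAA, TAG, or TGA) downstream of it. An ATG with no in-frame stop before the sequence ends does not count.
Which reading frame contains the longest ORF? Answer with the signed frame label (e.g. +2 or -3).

+2

Reverse complement (5'→3'): TTGTTCGAACCTACATGAATCCTCAGAACAGACAC
Frame +1: GTG TCT GTT CTG AGG ATT CAT GTA GGT TCG AAC — no ATG→stop ORF.
Frame +2: TGT CTG TTC TGA GGA TTC ATG TAG GTT CGA ACA — ATG at 20, stop TAG at 23 → 6 nt.
Frame +3: GTC TGT TCT GAG GAT TCA TGT AGG TTC GAA CAA — no ATG→stop ORF.
Frame -1: TTG TTC GAA CCT ACA TGA ATC CTC AGA ACA GAC — no ATG→stop ORF.
Frame -2: TGT TCG AAC CTA CAT GAA TCC TCA GAA CAG ACA — no ATG→stop ORF.
Frame -3: GTT CGA ACC TAC ATG AAT CCT CAG AAC AGA CAC — no ATG→stop ORF.
Longest ORF is 6 nt in frame +2 (positions 20–25).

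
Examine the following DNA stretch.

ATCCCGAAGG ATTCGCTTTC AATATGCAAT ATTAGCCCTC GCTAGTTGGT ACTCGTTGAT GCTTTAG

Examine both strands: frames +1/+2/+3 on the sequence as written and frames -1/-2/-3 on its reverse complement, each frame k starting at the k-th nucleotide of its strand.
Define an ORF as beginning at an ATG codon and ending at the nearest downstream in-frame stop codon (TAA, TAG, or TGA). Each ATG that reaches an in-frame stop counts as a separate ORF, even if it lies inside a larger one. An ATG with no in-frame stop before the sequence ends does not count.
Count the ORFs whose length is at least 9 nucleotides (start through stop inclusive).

2

Reverse complement (5'→3'): CTAAAGCATCAACGAGTACCAACTAGCGAGGGCTAATATTGCATATTGAAAGCGAATCCTTCGGGAT
Frame +1: ATC CCG AAG GAT TCG CTT TCA ATA TGC AAT ATT AGC CCT CGC TAG TTG GTA CTC GTT GAT GCT TTA — no ATG→stop ORF.
Frame +2: TCC CGA AGG ATT CGC TTT CAA TAT GCA ATA TTA GCC CTC GCT AGT TGG TAC TCG TTG ATG CTT TAG — ATG at 59, stop TAG at 65 → 9 nt.
Frame +3: CCC GAA GGA TTC GCT TTC AAT ATG CAA TAT TAG CCC TCG CTA GTT GGT ACT CGT TGA TGC TTT — ATG at 24, stop TAG at 33 → 12 nt.
Frame -1: CTA AAG CAT CAA CGA GTA CCA ACT AGC GAG GGC TAA TAT TGC ATA TTG AAA GCG AAT CCT TCG GGA — no ATG→stop ORF.
Frame -2: TAA AGC ATC AAC GAG TAC CAA CTA GCG AGG GCT AAT ATT GCA TAT TGA AAG CGA ATC CTT CGG GAT — no ATG→stop ORF.
Frame -3: AAA GCA TCA ACG AGT ACC AAC TAG CGA GGG CTA ATA TTG CAT ATT GAA AGC GAA TCC TTC GGG — no ATG→stop ORF.
ORFs ≥ 9 nucleotides: frame +2 59–67 (9 nucleotides), frame +3 24–35 (12 nucleotides). Count = 2.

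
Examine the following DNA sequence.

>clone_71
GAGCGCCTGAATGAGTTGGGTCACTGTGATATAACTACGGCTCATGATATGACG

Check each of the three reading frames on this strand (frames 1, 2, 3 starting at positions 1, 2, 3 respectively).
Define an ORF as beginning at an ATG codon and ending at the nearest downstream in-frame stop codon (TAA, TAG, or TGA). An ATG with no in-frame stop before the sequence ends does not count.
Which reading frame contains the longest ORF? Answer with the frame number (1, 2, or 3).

2

Frame 1: GAG CGC CTG AAT GAG TTG GGT CAC TGT GAT ATA ACT ACG GCT CAT GAT ATG ACG — no ATG→stop ORF.
Frame 2: AGC GCC TGA ATG AGT TGG GTC ACT GTG ATA TAA CTA CGG CTC ATG ATA TGA — ATG at 11, stop TAA at 32 → 24 nt; ATG at 44, stop TGA at 50 → 9 nt.
Frame 3: GCG CCT GAA TGA GTT GGG TCA CTG TGA TAT AAC TAC GGC TCA TGA TAT GAC — no ATG→stop ORF.
Longest ORF is 24 nt in frame 2 (positions 11–34).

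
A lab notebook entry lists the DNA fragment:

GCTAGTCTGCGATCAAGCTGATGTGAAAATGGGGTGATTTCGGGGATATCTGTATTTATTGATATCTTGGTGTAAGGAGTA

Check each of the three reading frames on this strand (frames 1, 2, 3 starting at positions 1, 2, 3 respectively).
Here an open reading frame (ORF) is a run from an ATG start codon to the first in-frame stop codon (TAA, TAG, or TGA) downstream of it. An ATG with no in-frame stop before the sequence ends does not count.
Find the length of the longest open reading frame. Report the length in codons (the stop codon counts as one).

Frame 1: GCT AGT CTG CGA TCA AGC TGA TGT GAA AAT GGG GTG ATT TCG GGG ATA TCT GTA TTT ATT GAT ATC TTG GTG TAA GGA GTA — no ATG→stop ORF.
Frame 2: CTA GTC TGC GAT CAA GCT GAT GTG AAA ATG GGG TGA TTT CGG GGA TAT CTG TAT TTA TTG ATA TCT TGG TGT AAG GAG — ATG at 29, stop TGA at 35 → 9 nt.
Frame 3: TAG TCT GCG ATC AAG CTG ATG TGA AAA TGG GGT GAT TTC GGG GAT ATC TGT ATT TAT TGA TAT CTT GGT GTA AGG AGT — ATG at 21, stop TGA at 24 → 6 nt.
Longest: frame 2, positions 29–37, 9 nt = 3 codons = 2 aa. → 3 codons.

3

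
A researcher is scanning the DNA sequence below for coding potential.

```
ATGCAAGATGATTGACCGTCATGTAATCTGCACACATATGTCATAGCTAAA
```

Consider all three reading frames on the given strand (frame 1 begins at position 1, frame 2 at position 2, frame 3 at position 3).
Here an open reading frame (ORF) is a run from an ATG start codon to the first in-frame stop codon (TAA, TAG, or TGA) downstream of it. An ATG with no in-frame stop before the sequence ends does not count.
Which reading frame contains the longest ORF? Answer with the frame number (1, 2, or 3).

2

Frame 1: ATG CAA GAT GAT TGA CCG TCA TGT AAT CTG CAC ACA TAT GTC ATA GCT AAA — ATG at 1, stop TGA at 13 → 15 nt.
Frame 2: TGC AAG ATG ATT GAC CGT CAT GTA ATC TGC ACA CAT ATG TCA TAG CTA — ATG at 8, stop TAG at 44 → 39 nt; ATG at 38, stop TAG at 44 → 9 nt.
Frame 3: GCA AGA TGA TTG ACC GTC ATG TAA TCT GCA CAC ATA TGT CAT AGC TAA — ATG at 21, stop TAA at 24 → 6 nt.
Longest ORF is 39 nt in frame 2 (positions 8–46).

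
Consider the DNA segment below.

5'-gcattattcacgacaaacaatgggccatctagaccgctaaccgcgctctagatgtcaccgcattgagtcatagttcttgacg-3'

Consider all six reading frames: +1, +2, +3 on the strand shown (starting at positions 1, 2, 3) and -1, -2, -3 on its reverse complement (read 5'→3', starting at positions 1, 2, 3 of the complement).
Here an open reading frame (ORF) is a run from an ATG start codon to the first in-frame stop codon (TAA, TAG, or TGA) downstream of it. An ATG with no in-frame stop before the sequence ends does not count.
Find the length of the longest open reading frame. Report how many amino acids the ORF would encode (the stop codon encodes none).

7

Reverse complement (5'→3'): CGTCAAGAACTATGACTCAATGCGGTGACATCTAGAGCGCGGTTAGCGGTCTAGATGGCCCATTGTTTGTCGTGAATAATGC
Frame +1: GCA TTA TTC ACG ACA AAC AAT GGG CCA TCT AGA CCG CTA ACC GCG CTC TAG ATG TCA CCG CAT TGA GTC ATA GTT CTT GAC — ATG at 52, stop TGA at 64 → 15 nt.
Frame +2: CAT TAT TCA CGA CAA ACA ATG GGC CAT CTA GAC CGC TAA CCG CGC TCT AGA TGT CAC CGC ATT GAG TCA TAG TTC TTG ACG — ATG at 20, stop TAA at 38 → 21 nt.
Frame +3: ATT ATT CAC GAC AAA CAA TGG GCC ATC TAG ACC GCT AAC CGC GCT CTA GAT GTC ACC GCA TTG AGT CAT AGT TCT TGA — no ATG→stop ORF.
Frame -1: CGT CAA GAA CTA TGA CTC AAT GCG GTG ACA TCT AGA GCG CGG TTA GCG GTC TAG ATG GCC CAT TGT TTG TCG TGA ATA ATG — ATG at 55, stop TGA at 73 → 21 nt.
Frame -2: GTC AAG AAC TAT GAC TCA ATG CGG TGA CAT CTA GAG CGC GGT TAG CGG TCT AGA TGG CCC ATT GTT TGT CGT GAA TAA TGC — ATG at 20, stop TGA at 26 → 9 nt.
Frame -3: TCA AGA ACT ATG ACT CAA TGC GGT GAC ATC TAG AGC GCG GTT AGC GGT CTA GAT GGC CCA TTG TTT GTC GTG AAT AAT — ATG at 12, stop TAG at 33 → 24 nt.
Longest: frame -3, positions 12–35, 24 nt = 8 codons = 7 aa. → 7 amino acids.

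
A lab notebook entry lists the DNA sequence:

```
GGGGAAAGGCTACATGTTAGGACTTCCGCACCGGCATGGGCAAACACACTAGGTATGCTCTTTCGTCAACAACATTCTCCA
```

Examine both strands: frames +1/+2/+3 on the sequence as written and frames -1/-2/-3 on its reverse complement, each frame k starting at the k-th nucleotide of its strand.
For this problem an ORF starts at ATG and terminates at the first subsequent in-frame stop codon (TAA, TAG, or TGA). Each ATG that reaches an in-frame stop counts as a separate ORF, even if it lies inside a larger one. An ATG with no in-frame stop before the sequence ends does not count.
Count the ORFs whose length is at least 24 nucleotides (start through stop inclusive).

Reverse complement (5'→3'): TGGAGAATGTTGTTGACGAAAGAGCATACCTAGTGTGTTTGCCCATGCCGGTGCGGAAGTCCTAACATGTAGCCTTTCCCC
Frame +1: GGG GAA AGG CTA CAT GTT AGG ACT TCC GCA CCG GCA TGG GCA AAC ACA CTA GGT ATG CTC TTT CGT CAA CAA CAT TCT CCA — no ATG→stop ORF.
Frame +2: GGG AAA GGC TAC ATG TTA GGA CTT CCG CAC CGG CAT GGG CAA ACA CAC TAG GTA TGC TCT TTC GTC AAC AAC ATT CTC — ATG at 14, stop TAG at 50 → 39 nt.
Frame +3: GGA AAG GCT ACA TGT TAG GAC TTC CGC ACC GGC ATG GGC AAA CAC ACT AGG TAT GCT CTT TCG TCA ACA ACA TTC TCC — no ATG→stop ORF.
Frame -1: TGG AGA ATG TTG TTG ACG AAA GAG CAT ACC TAG TGT GTT TGC CCA TGC CGG TGC GGA AGT CCT AAC ATG TAG CCT TTC CCC — ATG at 7, stop TAG at 31 → 27 nt; ATG at 67, stop TAG at 70 → 6 nt.
Frame -2: GGA GAA TGT TGT TGA CGA AAG AGC ATA CCT AGT GTG TTT GCC CAT GCC GGT GCG GAA GTC CTA ACA TGT AGC CTT TCC — no ATG→stop ORF.
Frame -3: GAG AAT GTT GTT GAC GAA AGA GCA TAC CTA GTG TGT TTG CCC ATG CCG GTG CGG AAG TCC TAA CAT GTA GCC TTT CCC — ATG at 45, stop TAA at 63 → 21 nt.
ORFs ≥ 24 nucleotides: frame +2 14–52 (39 nucleotides), frame -1 7–33 (27 nucleotides). Count = 2.

2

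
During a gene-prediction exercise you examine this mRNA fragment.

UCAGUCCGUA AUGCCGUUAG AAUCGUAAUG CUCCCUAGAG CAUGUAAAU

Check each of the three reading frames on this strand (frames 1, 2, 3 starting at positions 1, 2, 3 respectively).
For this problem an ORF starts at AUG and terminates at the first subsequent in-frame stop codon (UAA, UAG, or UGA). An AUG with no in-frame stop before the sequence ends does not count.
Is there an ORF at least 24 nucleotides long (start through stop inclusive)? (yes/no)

Frame 1: UCA GUC CGU AAU GCC GUU AGA AUC GUA AUG CUC CCU AGA GCA UGU AAA — no AUG→stop ORF.
Frame 2: CAG UCC GUA AUG CCG UUA GAA UCG UAA UGC UCC CUA GAG CAU GUA AAU — AUG at 11, stop UAA at 26 → 18 nt.
Frame 3: AGU CCG UAA UGC CGU UAG AAU CGU AAU GCU CCC UAG AGC AUG UAA — AUG at 42, stop UAA at 45 → 6 nt.
Largest ORF found is 18 nucleotides < 24, so no.

no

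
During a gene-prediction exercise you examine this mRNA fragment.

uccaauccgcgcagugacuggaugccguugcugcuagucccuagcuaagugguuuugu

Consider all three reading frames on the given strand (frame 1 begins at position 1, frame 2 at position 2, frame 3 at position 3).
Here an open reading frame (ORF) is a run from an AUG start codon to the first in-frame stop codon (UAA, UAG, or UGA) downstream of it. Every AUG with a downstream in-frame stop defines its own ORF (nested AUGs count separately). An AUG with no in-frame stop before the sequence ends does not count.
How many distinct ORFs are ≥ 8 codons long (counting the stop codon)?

Frame 1: UCC AAU CCG CGC AGU GAC UGG AUG CCG UUG CUG CUA GUC CCU AGC UAA GUG GUU UUG — AUG at 22, stop UAA at 46 → 27 nt.
Frame 2: CCA AUC CGC GCA GUG ACU GGA UGC CGU UGC UGC UAG UCC CUA GCU AAG UGG UUU UGU — no AUG→stop ORF.
Frame 3: CAA UCC GCG CAG UGA CUG GAU GCC GUU GCU GCU AGU CCC UAG CUA AGU GGU UUU — no AUG→stop ORF.
ORFs ≥ 8 codons: frame 1 22–48 (9 codons). Count = 1.

1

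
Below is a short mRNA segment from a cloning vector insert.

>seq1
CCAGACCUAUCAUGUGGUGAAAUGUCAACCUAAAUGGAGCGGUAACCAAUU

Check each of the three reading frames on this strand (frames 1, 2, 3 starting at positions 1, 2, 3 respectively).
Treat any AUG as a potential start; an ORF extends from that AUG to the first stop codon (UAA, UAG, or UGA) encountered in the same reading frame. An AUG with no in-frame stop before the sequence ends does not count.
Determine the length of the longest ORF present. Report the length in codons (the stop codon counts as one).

Frame 1: CCA GAC CUA UCA UGU GGU GAA AUG UCA ACC UAA AUG GAG CGG UAA CCA AUU — AUG at 22, stop UAA at 31 → 12 nt; AUG at 34, stop UAA at 43 → 12 nt.
Frame 2: CAG ACC UAU CAU GUG GUG AAA UGU CAA CCU AAA UGG AGC GGU AAC CAA — no AUG→stop ORF.
Frame 3: AGA CCU AUC AUG UGG UGA AAU GUC AAC CUA AAU GGA GCG GUA ACC AAU — AUG at 12, stop UGA at 18 → 9 nt.
Longest: frame 1, positions 22–33, 12 nt = 4 codons = 3 aa. → 4 codons.

4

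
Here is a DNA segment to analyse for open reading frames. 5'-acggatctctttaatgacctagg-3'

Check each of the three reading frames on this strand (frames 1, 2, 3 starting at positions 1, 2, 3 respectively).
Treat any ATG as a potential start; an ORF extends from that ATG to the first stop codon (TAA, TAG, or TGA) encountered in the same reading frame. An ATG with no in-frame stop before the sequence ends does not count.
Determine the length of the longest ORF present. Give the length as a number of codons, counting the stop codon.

Frame 1: ACG GAT CTC TTT AAT GAC CTA — no ATG→stop ORF.
Frame 2: CGG ATC TCT TTA ATG ACC TAG — ATG at 14, stop TAG at 20 → 9 nt.
Frame 3: GGA TCT CTT TAA TGA CCT AGG — no ATG→stop ORF.
Longest: frame 2, positions 14–22, 9 nt = 3 codons = 2 aa. → 3 codons.

3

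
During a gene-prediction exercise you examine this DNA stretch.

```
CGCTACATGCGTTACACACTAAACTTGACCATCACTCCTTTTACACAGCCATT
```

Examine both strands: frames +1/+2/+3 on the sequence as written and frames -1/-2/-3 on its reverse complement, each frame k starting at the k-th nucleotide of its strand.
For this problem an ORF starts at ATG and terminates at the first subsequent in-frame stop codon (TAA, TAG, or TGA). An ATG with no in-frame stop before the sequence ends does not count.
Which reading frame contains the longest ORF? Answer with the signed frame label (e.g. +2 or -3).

-1

Reverse complement (5'→3'): AATGGCTGTGTAAAAGGAGTGATGGTCAAGTTTAGTGTGTAACGCATGTAGCG
Frame +1: CGC TAC ATG CGT TAC ACA CTA AAC TTG ACC ATC ACT CCT TTT ACA CAG CCA — no ATG→stop ORF.
Frame +2: GCT ACA TGC GTT ACA CAC TAA ACT TGA CCA TCA CTC CTT TTA CAC AGC CAT — no ATG→stop ORF.
Frame +3: CTA CAT GCG TTA CAC ACT AAA CTT GAC CAT CAC TCC TTT TAC ACA GCC ATT — no ATG→stop ORF.
Frame -1: AAT GGC TGT GTA AAA GGA GTG ATG GTC AAG TTT AGT GTG TAA CGC ATG TAG — ATG at 22, stop TAA at 40 → 21 nt; ATG at 46, stop TAG at 49 → 6 nt.
Frame -2: ATG GCT GTG TAA AAG GAG TGA TGG TCA AGT TTA GTG TGT AAC GCA TGT AGC — ATG at 2, stop TAA at 11 → 12 nt.
Frame -3: TGG CTG TGT AAA AGG AGT GAT GGT CAA GTT TAG TGT GTA ACG CAT GTA GCG — no ATG→stop ORF.
Longest ORF is 21 nt in frame -1 (positions 22–42).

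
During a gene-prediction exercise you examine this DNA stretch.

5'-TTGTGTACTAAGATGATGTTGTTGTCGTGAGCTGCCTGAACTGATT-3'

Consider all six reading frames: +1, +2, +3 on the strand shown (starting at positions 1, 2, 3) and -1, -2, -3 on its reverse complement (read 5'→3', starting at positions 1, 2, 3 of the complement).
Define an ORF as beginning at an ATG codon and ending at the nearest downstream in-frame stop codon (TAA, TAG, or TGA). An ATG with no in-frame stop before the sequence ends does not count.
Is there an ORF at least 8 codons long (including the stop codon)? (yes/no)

Reverse complement (5'→3'): AATCAGTTCAGGCAGCTCACGACAACAACATCATCTTAGTACACAA
Frame +1: TTG TGT ACT AAG ATG ATG TTG TTG TCG TGA GCT GCC TGA ACT GAT — ATG at 13, stop TGA at 28 → 18 nt; ATG at 16, stop TGA at 28 → 15 nt.
Frame +2: TGT GTA CTA AGA TGA TGT TGT TGT CGT GAG CTG CCT GAA CTG ATT — no ATG→stop ORF.
Frame +3: GTG TAC TAA GAT GAT GTT GTT GTC GTG AGC TGC CTG AAC TGA — no ATG→stop ORF.
Frame -1: AAT CAG TTC AGG CAG CTC ACG ACA ACA ACA TCA TCT TAG TAC ACA — no ATG→stop ORF.
Frame -2: ATC AGT TCA GGC AGC TCA CGA CAA CAA CAT CAT CTT AGT ACA CAA — no ATG→stop ORF.
Frame -3: TCA GTT CAG GCA GCT CAC GAC AAC AAC ATC ATC TTA GTA CAC — no ATG→stop ORF.
Largest ORF found is 6 codons < 8, so no.

no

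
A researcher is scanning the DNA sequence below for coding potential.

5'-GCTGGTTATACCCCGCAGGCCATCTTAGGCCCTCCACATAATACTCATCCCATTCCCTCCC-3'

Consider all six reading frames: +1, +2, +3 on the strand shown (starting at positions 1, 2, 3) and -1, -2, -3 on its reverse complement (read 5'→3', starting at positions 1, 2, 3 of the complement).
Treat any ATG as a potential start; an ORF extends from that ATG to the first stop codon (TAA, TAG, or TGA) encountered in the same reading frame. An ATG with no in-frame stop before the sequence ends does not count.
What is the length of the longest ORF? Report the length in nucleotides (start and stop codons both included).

Reverse complement (5'→3'): GGGAGGGAATGGGATGAGTATTATGTGGAGGGCCTAAGATGGCCTGCGGGGTATAACCAGC
Frame +1: GCT GGT TAT ACC CCG CAG GCC ATC TTA GGC CCT CCA CAT AAT ACT CAT CCC ATT CCC TCC — no ATG→stop ORF.
Frame +2: CTG GTT ATA CCC CGC AGG CCA TCT TAG GCC CTC CAC ATA ATA CTC ATC CCA TTC CCT CCC — no ATG→stop ORF.
Frame +3: TGG TTA TAC CCC GCA GGC CAT CTT AGG CCC TCC ACA TAA TAC TCA TCC CAT TCC CTC — no ATG→stop ORF.
Frame -1: GGG AGG GAA TGG GAT GAG TAT TAT GTG GAG GGC CTA AGA TGG CCT GCG GGG TAT AAC CAG — no ATG→stop ORF.
Frame -2: GGA GGG AAT GGG ATG AGT ATT ATG TGG AGG GCC TAA GAT GGC CTG CGG GGT ATA ACC AGC — ATG at 14, stop TAA at 35 → 24 nt; ATG at 23, stop TAA at 35 → 15 nt.
Frame -3: GAG GGA ATG GGA TGA GTA TTA TGT GGA GGG CCT AAG ATG GCC TGC GGG GTA TAA CCA — ATG at 9, stop TGA at 15 → 9 nt; ATG at 39, stop TAA at 54 → 18 nt.
Longest: frame -2, positions 14–37, 24 nt = 8 codons = 7 aa. → 24 nucleotides.

24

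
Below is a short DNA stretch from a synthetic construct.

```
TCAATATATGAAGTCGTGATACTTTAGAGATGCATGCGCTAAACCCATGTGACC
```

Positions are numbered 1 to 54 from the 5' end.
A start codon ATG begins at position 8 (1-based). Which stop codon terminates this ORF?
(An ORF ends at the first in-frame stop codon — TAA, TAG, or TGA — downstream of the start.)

Codons from position 8: ATG (8–10), AAG (11–13), TCG (14–16), TGA (17–19).
The first in-frame stop codon is TGA.

TGA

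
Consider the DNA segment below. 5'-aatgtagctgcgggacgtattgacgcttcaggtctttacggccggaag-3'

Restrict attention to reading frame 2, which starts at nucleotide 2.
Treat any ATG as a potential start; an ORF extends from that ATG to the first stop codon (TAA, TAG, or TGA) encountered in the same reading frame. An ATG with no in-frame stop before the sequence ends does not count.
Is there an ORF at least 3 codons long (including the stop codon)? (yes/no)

Frame 2: ATG TAG CTG CGG GAC GTA TTG ACG CTT CAG GTC TTT ACG GCC GGA — ATG at 2, stop TAG at 5 → 6 nt.
Largest ORF found is 2 codons < 3, so no.

no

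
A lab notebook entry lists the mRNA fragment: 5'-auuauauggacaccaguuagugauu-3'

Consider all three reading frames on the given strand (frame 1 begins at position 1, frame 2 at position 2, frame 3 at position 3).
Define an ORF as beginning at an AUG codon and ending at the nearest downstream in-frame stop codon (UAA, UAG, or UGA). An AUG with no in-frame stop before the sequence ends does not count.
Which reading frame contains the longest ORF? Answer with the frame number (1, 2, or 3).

Frame 1: AUU AUA UGG ACA CCA GUU AGU GAU — no AUG→stop ORF.
Frame 2: UUA UAU GGA CAC CAG UUA GUG AUU — no AUG→stop ORF.
Frame 3: UAU AUG GAC ACC AGU UAG UGA — AUG at 6, stop UAG at 18 → 15 nt.
Longest ORF is 15 nt in frame 3 (positions 6–20).

3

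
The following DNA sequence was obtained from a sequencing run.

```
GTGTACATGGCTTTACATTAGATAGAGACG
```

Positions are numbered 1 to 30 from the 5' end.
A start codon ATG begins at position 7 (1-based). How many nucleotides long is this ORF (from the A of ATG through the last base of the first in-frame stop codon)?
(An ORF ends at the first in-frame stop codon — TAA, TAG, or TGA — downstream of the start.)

Codons from position 7: ATG (7–9), GCT (10–12), TTA (13–15), CAT (16–18), TAG (19–21).
TAG is the first in-frame stop; ORF spans 7–21, 15 nucleotides.

15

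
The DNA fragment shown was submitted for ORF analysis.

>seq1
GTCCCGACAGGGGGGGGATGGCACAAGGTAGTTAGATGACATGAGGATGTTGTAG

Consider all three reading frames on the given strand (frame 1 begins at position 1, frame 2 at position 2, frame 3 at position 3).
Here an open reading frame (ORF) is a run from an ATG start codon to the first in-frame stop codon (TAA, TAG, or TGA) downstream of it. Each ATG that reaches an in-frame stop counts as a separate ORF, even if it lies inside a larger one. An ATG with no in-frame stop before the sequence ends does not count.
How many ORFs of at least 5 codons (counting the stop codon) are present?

2

Frame 1: GTC CCG ACA GGG GGG GGA TGG CAC AAG GTA GTT AGA TGA CAT GAG GAT GTT GTA — no ATG→stop ORF.
Frame 2: TCC CGA CAG GGG GGG GAT GGC ACA AGG TAG TTA GAT GAC ATG AGG ATG TTG TAG — ATG at 41, stop TAG at 53 → 15 nt; ATG at 47, stop TAG at 53 → 9 nt.
Frame 3: CCC GAC AGG GGG GGG ATG GCA CAA GGT AGT TAG ATG ACA TGA GGA TGT TGT — ATG at 18, stop TAG at 33 → 18 nt; ATG at 36, stop TGA at 42 → 9 nt.
ORFs ≥ 5 codons: frame 2 41–55 (5 codons), frame 3 18–35 (6 codons). Count = 2.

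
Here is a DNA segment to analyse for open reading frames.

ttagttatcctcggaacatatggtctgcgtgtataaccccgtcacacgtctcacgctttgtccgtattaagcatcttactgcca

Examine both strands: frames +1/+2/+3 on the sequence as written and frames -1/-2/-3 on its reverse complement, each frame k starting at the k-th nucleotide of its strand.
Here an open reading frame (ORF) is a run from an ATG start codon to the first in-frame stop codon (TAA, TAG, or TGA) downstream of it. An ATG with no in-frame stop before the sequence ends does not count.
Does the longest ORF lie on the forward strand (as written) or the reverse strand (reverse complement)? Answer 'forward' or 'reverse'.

Reverse complement (5'→3'): TGGCAGTAAGATGCTTAATACGGACAAAGCGTGAGACGTGTGACGGGGTTATACACGCAGACCATATGTTCCGAGGATAACTAA
Frame +1: TTA GTT ATC CTC GGA ACA TAT GGT CTG CGT GTA TAA CCC CGT CAC ACG TCT CAC GCT TTG TCC GTA TTA AGC ATC TTA CTG CCA — no ATG→stop ORF.
Frame +2: TAG TTA TCC TCG GAA CAT ATG GTC TGC GTG TAT AAC CCC GTC ACA CGT CTC ACG CTT TGT CCG TAT TAA GCA TCT TAC TGC — ATG at 20, stop TAA at 68 → 51 nt.
Frame +3: AGT TAT CCT CGG AAC ATA TGG TCT GCG TGT ATA ACC CCG TCA CAC GTC TCA CGC TTT GTC CGT ATT AAG CAT CTT ACT GCC — no ATG→stop ORF.
Frame -1: TGG CAG TAA GAT GCT TAA TAC GGA CAA AGC GTG AGA CGT GTG ACG GGG TTA TAC ACG CAG ACC ATA TGT TCC GAG GAT AAC TAA — no ATG→stop ORF.
Frame -2: GGC AGT AAG ATG CTT AAT ACG GAC AAA GCG TGA GAC GTG TGA CGG GGT TAT ACA CGC AGA CCA TAT GTT CCG AGG ATA ACT — ATG at 11, stop TGA at 32 → 24 nt.
Frame -3: GCA GTA AGA TGC TTA ATA CGG ACA AAG CGT GAG ACG TGT GAC GGG GTT ATA CAC GCA GAC CAT ATG TTC CGA GGA TAA CTA — ATG at 66, stop TAA at 78 → 15 nt.
Forward-strand max 51 nt; reverse-strand max 24 nt. The forward strand has the longer ORF.

forward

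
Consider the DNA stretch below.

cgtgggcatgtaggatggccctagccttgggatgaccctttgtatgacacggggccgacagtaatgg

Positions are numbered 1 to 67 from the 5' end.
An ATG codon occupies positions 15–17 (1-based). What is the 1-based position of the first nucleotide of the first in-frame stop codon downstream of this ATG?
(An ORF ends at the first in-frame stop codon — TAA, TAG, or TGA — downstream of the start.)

33

Codons from position 15: ATG (15–17), GCC (18–20), CTA (21–23), GCC (24–26), TTG (27–29), GGA (30–32), TGA (33–35).
TGA is a stop codon; it begins at position 33.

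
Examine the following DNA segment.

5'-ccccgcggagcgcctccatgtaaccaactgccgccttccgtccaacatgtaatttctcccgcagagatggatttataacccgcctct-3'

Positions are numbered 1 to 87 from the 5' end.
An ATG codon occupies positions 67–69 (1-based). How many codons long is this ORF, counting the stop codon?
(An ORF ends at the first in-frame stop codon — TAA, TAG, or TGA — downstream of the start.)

4

Codons from position 67: ATG (67–69), GAT (70–72), TTA (73–75), TAA (76–78).
TAA is the first in-frame stop; that's 4 codons including the stop.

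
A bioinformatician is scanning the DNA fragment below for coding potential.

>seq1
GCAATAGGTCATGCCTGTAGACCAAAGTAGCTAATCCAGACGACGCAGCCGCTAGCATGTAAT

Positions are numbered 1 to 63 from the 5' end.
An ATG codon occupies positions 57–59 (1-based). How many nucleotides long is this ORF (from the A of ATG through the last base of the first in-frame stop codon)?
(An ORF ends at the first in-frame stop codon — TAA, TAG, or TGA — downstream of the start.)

Codons from position 57: ATG (57–59), TAA (60–62).
TAA is the first in-frame stop; ORF spans 57–62, 6 nucleotides.

6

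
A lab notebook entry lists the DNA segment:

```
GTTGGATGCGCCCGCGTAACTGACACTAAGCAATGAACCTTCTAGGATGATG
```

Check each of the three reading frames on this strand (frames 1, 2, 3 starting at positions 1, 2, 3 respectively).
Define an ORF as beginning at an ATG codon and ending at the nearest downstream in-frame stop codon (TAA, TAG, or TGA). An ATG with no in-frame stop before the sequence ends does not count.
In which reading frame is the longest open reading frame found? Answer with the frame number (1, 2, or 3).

3

Frame 1: GTT GGA TGC GCC CGC GTA ACT GAC ACT AAG CAA TGA ACC TTC TAG GAT GAT — no ATG→stop ORF.
Frame 2: TTG GAT GCG CCC GCG TAA CTG ACA CTA AGC AAT GAA CCT TCT AGG ATG ATG — no ATG→stop ORF.
Frame 3: TGG ATG CGC CCG CGT AAC TGA CAC TAA GCA ATG AAC CTT CTA GGA TGA — ATG at 6, stop TGA at 21 → 18 nt; ATG at 33, stop TGA at 48 → 18 nt.
Longest ORF is 18 nt in frame 3 (positions 6–23).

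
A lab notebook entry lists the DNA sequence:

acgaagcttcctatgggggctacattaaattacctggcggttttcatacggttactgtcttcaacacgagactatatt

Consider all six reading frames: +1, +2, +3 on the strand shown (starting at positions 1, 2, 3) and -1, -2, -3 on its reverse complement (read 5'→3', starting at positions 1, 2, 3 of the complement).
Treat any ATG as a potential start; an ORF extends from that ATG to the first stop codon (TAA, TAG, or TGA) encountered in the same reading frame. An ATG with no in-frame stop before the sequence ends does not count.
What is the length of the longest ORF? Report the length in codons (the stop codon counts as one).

Reverse complement (5'→3'): AATATAGTCTCGTGTTGAAGACAGTAACCGTATGAAAACCGCCAGGTAATTTAATGTAGCCCCCATAGGAAGCTTCGT
Frame +1: ACG AAG CTT CCT ATG GGG GCT ACA TTA AAT TAC CTG GCG GTT TTC ATA CGG TTA CTG TCT TCA ACA CGA GAC TAT ATT — no ATG→stop ORF.
Frame +2: CGA AGC TTC CTA TGG GGG CTA CAT TAA ATT ACC TGG CGG TTT TCA TAC GGT TAC TGT CTT CAA CAC GAG ACT ATA — no ATG→stop ORF.
Frame +3: GAA GCT TCC TAT GGG GGC TAC ATT AAA TTA CCT GGC GGT TTT CAT ACG GTT ACT GTC TTC AAC ACG AGA CTA TAT — no ATG→stop ORF.
Frame -1: AAT ATA GTC TCG TGT TGA AGA CAG TAA CCG TAT GAA AAC CGC CAG GTA ATT TAA TGT AGC CCC CAT AGG AAG CTT CGT — no ATG→stop ORF.
Frame -2: ATA TAG TCT CGT GTT GAA GAC AGT AAC CGT ATG AAA ACC GCC AGG TAA TTT AAT GTA GCC CCC ATA GGA AGC TTC — ATG at 32, stop TAA at 47 → 18 nt.
Frame -3: TAT AGT CTC GTG TTG AAG ACA GTA ACC GTA TGA AAA CCG CCA GGT AAT TTA ATG TAG CCC CCA TAG GAA GCT TCG — ATG at 54, stop TAG at 57 → 6 nt.
Longest: frame -2, positions 32–49, 18 nt = 6 codons = 5 aa. → 6 codons.

6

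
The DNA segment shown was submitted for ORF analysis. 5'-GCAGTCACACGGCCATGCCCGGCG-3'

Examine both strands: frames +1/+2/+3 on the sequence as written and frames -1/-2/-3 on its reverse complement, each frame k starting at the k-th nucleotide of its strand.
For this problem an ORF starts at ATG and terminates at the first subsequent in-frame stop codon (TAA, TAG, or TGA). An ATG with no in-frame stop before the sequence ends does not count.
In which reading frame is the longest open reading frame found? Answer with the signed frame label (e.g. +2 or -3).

-3

Reverse complement (5'→3'): CGCCGGGCATGGCCGTGTGACTGC
Frame +1: GCA GTC ACA CGG CCA TGC CCG GCG — no ATG→stop ORF.
Frame +2: CAG TCA CAC GGC CAT GCC CGG — no ATG→stop ORF.
Frame +3: AGT CAC ACG GCC ATG CCC GGC — no ATG→stop ORF.
Frame -1: CGC CGG GCA TGG CCG TGT GAC TGC — no ATG→stop ORF.
Frame -2: GCC GGG CAT GGC CGT GTG ACT — no ATG→stop ORF.
Frame -3: CCG GGC ATG GCC GTG TGA CTG — ATG at 9, stop TGA at 18 → 12 nt.
Longest ORF is 12 nt in frame -3 (positions 9–20).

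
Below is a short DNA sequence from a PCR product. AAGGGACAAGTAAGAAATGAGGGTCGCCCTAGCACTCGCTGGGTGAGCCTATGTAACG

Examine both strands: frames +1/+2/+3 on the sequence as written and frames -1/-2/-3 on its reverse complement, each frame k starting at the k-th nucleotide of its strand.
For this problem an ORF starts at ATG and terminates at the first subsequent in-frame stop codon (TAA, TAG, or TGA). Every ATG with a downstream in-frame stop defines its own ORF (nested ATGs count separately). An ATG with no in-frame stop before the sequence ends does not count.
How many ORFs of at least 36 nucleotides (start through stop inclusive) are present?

Reverse complement (5'→3'): CGTTACATAGGCTCACCCAGCGAGTGCTAGGGCGACCCTCATTTCTTACTTGTCCCTT
Frame +1: AAG GGA CAA GTA AGA AAT GAG GGT CGC CCT AGC ACT CGC TGG GTG AGC CTA TGT AAC — no ATG→stop ORF.
Frame +2: AGG GAC AAG TAA GAA ATG AGG GTC GCC CTA GCA CTC GCT GGG TGA GCC TAT GTA ACG — ATG at 17, stop TGA at 44 → 30 nt.
Frame +3: GGG ACA AGT AAG AAA TGA GGG TCG CCC TAG CAC TCG CTG GGT GAG CCT ATG TAA — ATG at 51, stop TAA at 54 → 6 nt.
Frame -1: CGT TAC ATA GGC TCA CCC AGC GAG TGC TAG GGC GAC CCT CAT TTC TTA CTT GTC CCT — no ATG→stop ORF.
Frame -2: GTT ACA TAG GCT CAC CCA GCG AGT GCT AGG GCG ACC CTC ATT TCT TAC TTG TCC CTT — no ATG→stop ORF.
Frame -3: TTA CAT AGG CTC ACC CAG CGA GTG CTA GGG CGA CCC TCA TTT CTT ACT TGT CCC — no ATG→stop ORF.
No ORF reaches 36 nucleotides. Count = 0.

0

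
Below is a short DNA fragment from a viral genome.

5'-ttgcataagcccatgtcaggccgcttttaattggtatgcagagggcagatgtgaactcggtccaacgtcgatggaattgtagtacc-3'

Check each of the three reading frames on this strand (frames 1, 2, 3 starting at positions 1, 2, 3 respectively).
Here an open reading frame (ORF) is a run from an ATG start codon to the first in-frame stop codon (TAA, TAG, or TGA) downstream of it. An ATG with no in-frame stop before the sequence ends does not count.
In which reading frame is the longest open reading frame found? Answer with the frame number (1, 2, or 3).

Frame 1: TTG CAT AAG CCC ATG TCA GGC CGC TTT TAA TTG GTA TGC AGA GGG CAG ATG TGA ACT CGG TCC AAC GTC GAT GGA ATT GTA GTA — ATG at 13, stop TAA at 28 → 18 nt; ATG at 49, stop TGA at 52 → 6 nt.
Frame 2: TGC ATA AGC CCA TGT CAG GCC GCT TTT AAT TGG TAT GCA GAG GGC AGA TGT GAA CTC GGT CCA ACG TCG ATG GAA TTG TAG TAC — ATG at 71, stop TAG at 80 → 12 nt.
Frame 3: GCA TAA GCC CAT GTC AGG CCG CTT TTA ATT GGT ATG CAG AGG GCA GAT GTG AAC TCG GTC CAA CGT CGA TGG AAT TGT AGT ACC — no ATG→stop ORF.
Longest ORF is 18 nt in frame 1 (positions 13–30).

1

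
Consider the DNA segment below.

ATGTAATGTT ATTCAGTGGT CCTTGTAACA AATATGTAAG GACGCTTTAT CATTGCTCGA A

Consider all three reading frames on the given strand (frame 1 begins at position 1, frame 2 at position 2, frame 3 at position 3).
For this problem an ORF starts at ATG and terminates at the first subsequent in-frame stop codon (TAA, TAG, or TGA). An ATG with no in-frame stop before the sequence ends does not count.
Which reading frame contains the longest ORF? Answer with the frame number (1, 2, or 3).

1

Frame 1: ATG TAA TGT TAT TCA GTG GTC CTT GTA ACA AAT ATG TAA GGA CGC TTT ATC ATT GCT CGA — ATG at 1, stop TAA at 4 → 6 nt; ATG at 34, stop TAA at 37 → 6 nt.
Frame 2: TGT AAT GTT ATT CAG TGG TCC TTG TAA CAA ATA TGT AAG GAC GCT TTA TCA TTG CTC GAA — no ATG→stop ORF.
Frame 3: GTA ATG TTA TTC AGT GGT CCT TGT AAC AAA TAT GTA AGG ACG CTT TAT CAT TGC TCG — no ATG→stop ORF.
Longest ORF is 6 nt in frame 1 (positions 1–6).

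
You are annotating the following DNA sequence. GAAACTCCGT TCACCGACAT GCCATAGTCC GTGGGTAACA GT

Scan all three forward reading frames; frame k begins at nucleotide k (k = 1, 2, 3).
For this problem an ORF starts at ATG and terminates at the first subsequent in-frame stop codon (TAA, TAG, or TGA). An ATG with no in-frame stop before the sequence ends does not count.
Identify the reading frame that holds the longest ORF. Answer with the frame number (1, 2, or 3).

1

Frame 1: GAA ACT CCG TTC ACC GAC ATG CCA TAG TCC GTG GGT AAC AGT — ATG at 19, stop TAG at 25 → 9 nt.
Frame 2: AAA CTC CGT TCA CCG ACA TGC CAT AGT CCG TGG GTA ACA — no ATG→stop ORF.
Frame 3: AAC TCC GTT CAC CGA CAT GCC ATA GTC CGT GGG TAA CAG — no ATG→stop ORF.
Longest ORF is 9 nt in frame 1 (positions 19–27).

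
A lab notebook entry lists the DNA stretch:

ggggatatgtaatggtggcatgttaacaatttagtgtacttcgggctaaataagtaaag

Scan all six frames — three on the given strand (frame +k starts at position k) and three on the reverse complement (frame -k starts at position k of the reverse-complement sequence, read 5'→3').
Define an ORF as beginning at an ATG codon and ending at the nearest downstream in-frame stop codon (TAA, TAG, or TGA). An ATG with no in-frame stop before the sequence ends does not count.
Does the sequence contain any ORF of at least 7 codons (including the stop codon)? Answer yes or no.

Reverse complement (5'→3'): CTTTACTTATTTAGCCCGAAGTACACTAAATTGTTAACATGCCACCATTACATATCCCC
Frame +1: GGG GAT ATG TAA TGG TGG CAT GTT AAC AAT TTA GTG TAC TTC GGG CTA AAT AAG TAA — ATG at 7, stop TAA at 10 → 6 nt.
Frame +2: GGG ATA TGT AAT GGT GGC ATG TTA ACA ATT TAG TGT ACT TCG GGC TAA ATA AGT AAA — ATG at 20, stop TAG at 32 → 15 nt.
Frame +3: GGA TAT GTA ATG GTG GCA TGT TAA CAA TTT AGT GTA CTT CGG GCT AAA TAA GTA AAG — ATG at 12, stop TAA at 24 → 15 nt.
Frame -1: CTT TAC TTA TTT AGC CCG AAG TAC ACT AAA TTG TTA ACA TGC CAC CAT TAC ATA TCC — no ATG→stop ORF.
Frame -2: TTT ACT TAT TTA GCC CGA AGT ACA CTA AAT TGT TAA CAT GCC ACC ATT ACA TAT CCC — no ATG→stop ORF.
Frame -3: TTA CTT ATT TAG CCC GAA GTA CAC TAA ATT GTT AAC ATG CCA CCA TTA CAT ATC CCC — no ATG→stop ORF.
Largest ORF found is 5 codons < 7, so no.

no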